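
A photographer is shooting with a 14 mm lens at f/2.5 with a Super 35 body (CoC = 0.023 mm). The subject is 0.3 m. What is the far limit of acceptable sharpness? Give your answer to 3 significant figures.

327 mm

Hyperfocal distance H = f²/(N·c) + f = 14²/(2.5 × 0.023) + 14 = 196/0.0575 + 14 ≈ 3422.7 mm ≈ 3.423 m.
Far limit Df = s·(H − f)/(H − s) = 300 × (3422.7 − 14) / (3422.7 − 300) = 300 × 3408.7 / 3122.7 ≈ 327.48 mm.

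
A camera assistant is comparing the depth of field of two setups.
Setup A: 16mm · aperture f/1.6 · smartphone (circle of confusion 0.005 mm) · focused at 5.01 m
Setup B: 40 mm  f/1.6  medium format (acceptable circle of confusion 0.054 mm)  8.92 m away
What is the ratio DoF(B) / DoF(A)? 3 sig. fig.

6.93

Setup A: H = 16²/(1.6×0.005) + 16 ≈ 32016.0 mm; DoF = Df − Dn = 5936.5 − 4333.7 ≈ 1602.8 mm.
Setup B: H = 40²/(1.6×0.054) + 40 ≈ 18558.5 mm; DoF = Df − Dn = 17138 − 6029 ≈ 11109 mm.
Ratio = 11109 / 1602.8 ≈ 6.93.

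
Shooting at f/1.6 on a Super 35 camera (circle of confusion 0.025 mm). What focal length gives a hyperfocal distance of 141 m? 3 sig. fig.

From H = f²/(N·c) + f, with f ≪ H: f ≈ √(H·N·c) = √(141000 × 1.6 × 0.025) = √5640.0 ≈ 75.10 mm.
The +f correction barely moves this — solving exactly, f² + N·c·f − N·c·H = 0 ⇒ f = (−N·c + √((N·c)² + 4·N·c·H))/2 = (−0.04 + √22560)/2 ≈ 75.080 mm, so f ≈ 75.1 mm.

75.1 mm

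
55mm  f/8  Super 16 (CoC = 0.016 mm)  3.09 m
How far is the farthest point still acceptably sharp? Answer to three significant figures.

3.55 m

Hyperfocal distance H = f²/(N·c) + f = 55²/(8 × 0.016) + 55 = 3025/0.128 + 55 ≈ 23687.8 mm ≈ 23.69 m.
Far limit Df = s·(H − f)/(H − s) = 3090 × (23687.8 − 55) / (23687.8 − 3090) = 3090 × 23632.8 / 20597.8 ≈ 3545.3 mm ≈ 3.55 m.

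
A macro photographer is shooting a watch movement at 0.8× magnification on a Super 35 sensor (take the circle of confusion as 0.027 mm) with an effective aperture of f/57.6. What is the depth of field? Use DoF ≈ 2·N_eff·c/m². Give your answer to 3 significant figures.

4.86 mm

At magnification m, DoF ≈ 2·N_eff·c/m² = 2 × 57.6 × 0.027 / 0.8² = 3.11 / 0.64 ≈ 4.86 mm.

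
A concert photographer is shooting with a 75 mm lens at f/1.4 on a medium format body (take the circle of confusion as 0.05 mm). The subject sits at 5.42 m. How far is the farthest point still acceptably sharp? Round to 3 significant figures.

Hyperfocal distance H = f²/(N·c) + f = 75²/(1.4 × 0.05) + 75 = 5625/0.07 + 75 ≈ 80432.1 mm ≈ 80.43 m.
Far limit Df = s·(H − f)/(H − s) = 5420 × (80432.1 − 75) / (80432.1 − 5420) = 5420 × 80357.1 / 75012.1 ≈ 5806.2 mm ≈ 5.81 m.

5.81 m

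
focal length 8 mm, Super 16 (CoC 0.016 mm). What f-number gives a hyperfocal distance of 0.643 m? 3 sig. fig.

f/6.30

Rearrange H = f²/(N·c) + f for N: N = f² / ((H − f)·c).
N = 8² / ((643 − 8) × 0.016) = 64 / 10.16 ≈ 6.30.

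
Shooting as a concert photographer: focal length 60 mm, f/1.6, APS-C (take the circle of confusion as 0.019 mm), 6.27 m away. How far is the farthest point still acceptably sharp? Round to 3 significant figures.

6.62 m

Hyperfocal distance H = f²/(N·c) + f = 60²/(1.6 × 0.019) + 60 = 3600/0.0304 + 60 ≈ 118481.1 mm ≈ 118.5 m.
Far limit Df = s·(H − f)/(H − s) = 6270 × (118481.1 − 60) / (118481.1 − 6270) = 6270 × 118421.1 / 112211.1 ≈ 6617.0 mm ≈ 6.62 m.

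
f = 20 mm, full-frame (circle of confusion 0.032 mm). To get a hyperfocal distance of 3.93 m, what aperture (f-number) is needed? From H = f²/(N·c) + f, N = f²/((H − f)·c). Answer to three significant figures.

f/3.20

Rearrange H = f²/(N·c) + f for N: N = f² / ((H − f)·c).
N = 20² / ((3930 − 20) × 0.032) = 400 / 125.1 ≈ 3.20.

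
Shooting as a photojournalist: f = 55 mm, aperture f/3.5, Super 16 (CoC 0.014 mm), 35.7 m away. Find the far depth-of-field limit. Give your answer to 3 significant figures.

84.5 m

Hyperfocal distance H = f²/(N·c) + f = 55²/(3.5 × 0.014) + 55 = 3025/0.049 + 55 ≈ 61789.7 mm ≈ 61.79 m.
Far limit Df = s·(H − f)/(H − s) = 35700 × (61789.7 − 55) / (61789.7 − 35700) = 35700 × 61734.7 / 26089.7 ≈ 84475 mm ≈ 84.5 m.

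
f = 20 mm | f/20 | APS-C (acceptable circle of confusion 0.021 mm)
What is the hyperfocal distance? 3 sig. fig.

Hyperfocal distance H = f²/(N·c) + f = 20²/(20 × 0.021) + 20 = 400/0.42 + 20 ≈ 972.4 mm ≈ 0.972 m.

0.972 m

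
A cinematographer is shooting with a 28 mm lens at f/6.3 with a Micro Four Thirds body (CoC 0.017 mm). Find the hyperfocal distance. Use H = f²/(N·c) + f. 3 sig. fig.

Hyperfocal distance H = f²/(N·c) + f = 28²/(6.3 × 0.017) + 28 = 784/0.1071 + 28 ≈ 7348.3 mm ≈ 7.35 m.

7.35 m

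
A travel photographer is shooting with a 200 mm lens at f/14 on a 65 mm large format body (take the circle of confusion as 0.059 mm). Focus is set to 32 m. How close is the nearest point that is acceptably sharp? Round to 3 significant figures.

Hyperfocal distance H = f²/(N·c) + f = 200²/(14 × 0.059) + 200 = 40000/0.826 + 200 ≈ 48626.2 mm ≈ 48.63 m.
Near limit Dn = s·(H − f)/(H + s − 2f) = 32000 × (48626.2 − 200) / (48626.2 + 32000 − 2 × 200) = 32000 × 48426.2 / 80226.2 ≈ 19316 mm ≈ 19.3 m.

19.3 m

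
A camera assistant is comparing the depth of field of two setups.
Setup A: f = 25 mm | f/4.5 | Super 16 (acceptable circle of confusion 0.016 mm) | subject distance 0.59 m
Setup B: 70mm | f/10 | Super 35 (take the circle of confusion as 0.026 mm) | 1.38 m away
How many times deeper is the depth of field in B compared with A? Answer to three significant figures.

2.50

Setup A: H = 25²/(4.5×0.016) + 25 ≈ 8705.6 mm; DoF = Df − Dn = 631.075 − 553.945 ≈ 77.130 mm.
Setup B: H = 70²/(10×0.026) + 70 ≈ 18916.2 mm; DoF = Df − Dn = 1483.09 − 1290.31 ≈ 192.78 mm.
Ratio = 192.78 / 77.130 ≈ 2.50.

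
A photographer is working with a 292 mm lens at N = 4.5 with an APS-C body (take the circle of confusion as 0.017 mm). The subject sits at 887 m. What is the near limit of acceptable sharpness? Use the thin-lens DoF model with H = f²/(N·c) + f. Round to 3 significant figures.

494 m

Hyperfocal distance H = f²/(N·c) + f = 292²/(4.5 × 0.017) + 292 = 85264/0.0765 + 292 ≈ 1114854.1 mm ≈ 1115 m.
Near limit Dn = s·(H − f)/(H + s − 2f) = 887000 × (1114854.1 − 292) / (1114854.1 + 887000 − 2 × 292) = 887000 × 1114562.1 / 2001270.1 ≈ 493995 mm ≈ 494 m.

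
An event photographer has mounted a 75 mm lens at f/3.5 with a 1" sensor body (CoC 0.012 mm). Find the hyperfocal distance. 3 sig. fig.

Hyperfocal distance H = f²/(N·c) + f = 75²/(3.5 × 0.012) + 75 = 5625/0.042 + 75 ≈ 134003.6 mm ≈ 134 m.

134 m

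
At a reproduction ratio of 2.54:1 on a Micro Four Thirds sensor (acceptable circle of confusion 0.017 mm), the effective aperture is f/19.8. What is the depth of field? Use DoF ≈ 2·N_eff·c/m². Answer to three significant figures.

At magnification m, DoF ≈ 2·N_eff·c/m² = 2 × 19.8 × 0.017 / 2.54² = 0.6732 / 6.452 ≈ 0.104 mm.

0.104 mm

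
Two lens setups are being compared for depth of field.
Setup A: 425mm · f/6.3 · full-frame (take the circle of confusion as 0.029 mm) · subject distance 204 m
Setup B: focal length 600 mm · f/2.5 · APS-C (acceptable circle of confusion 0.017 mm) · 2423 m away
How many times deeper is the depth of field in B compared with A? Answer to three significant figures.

17.2

Setup A: H = 425²/(6.3×0.029) + 425 ≈ 989067.6 mm; DoF = Df − Dn = 256899 − 169166 ≈ 87733 mm.
Setup B: H = 600²/(2.5×0.017) + 600 ≈ 8471188.2 mm; DoF = Df − Dn = 3393452 − 1884169 ≈ 1509283 mm.
Ratio = 1509283 / 87733 ≈ 17.2.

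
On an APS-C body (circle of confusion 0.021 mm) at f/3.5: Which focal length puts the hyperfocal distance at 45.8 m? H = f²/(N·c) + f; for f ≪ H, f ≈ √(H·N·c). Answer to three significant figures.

58.0 mm

From H = f²/(N·c) + f, with f ≪ H: f ≈ √(H·N·c) = √(45800 × 3.5 × 0.021) = √3366.3 ≈ 58.02 mm.
The +f correction barely moves this — solving exactly, f² + N·c·f − N·c·H = 0 ⇒ f = (−N·c + √((N·c)² + 4·N·c·H))/2 = (−0.0735 + √13465)/2 ≈ 57.983 mm, so f ≈ 58.0 mm.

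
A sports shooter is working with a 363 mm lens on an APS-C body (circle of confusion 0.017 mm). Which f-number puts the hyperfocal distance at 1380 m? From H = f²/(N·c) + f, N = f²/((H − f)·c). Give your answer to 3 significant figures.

Rearrange H = f²/(N·c) + f for N: N = f² / ((H − f)·c).
N = 363² / ((1380000 − 363) × 0.017) = 131769 / 23454 ≈ 5.62.

f/5.62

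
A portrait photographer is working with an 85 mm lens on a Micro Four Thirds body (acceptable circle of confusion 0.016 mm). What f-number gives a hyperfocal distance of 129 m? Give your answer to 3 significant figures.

f/3.50

Rearrange H = f²/(N·c) + f for N: N = f² / ((H − f)·c).
N = 85² / ((129000 − 85) × 0.016) = 7225 / 2063 ≈ 3.50.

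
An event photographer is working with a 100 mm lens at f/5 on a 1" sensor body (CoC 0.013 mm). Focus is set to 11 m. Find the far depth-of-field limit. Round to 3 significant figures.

11.8 m

Hyperfocal distance H = f²/(N·c) + f = 100²/(5 × 0.013) + 100 = 10000/0.065 + 100 ≈ 153946.2 mm ≈ 153.9 m.
Far limit Df = s·(H − f)/(H − s) = 11000 × (153946.2 − 100) / (153946.2 − 11000) = 11000 × 153846.2 / 142946.2 ≈ 11839 mm ≈ 11.8 m.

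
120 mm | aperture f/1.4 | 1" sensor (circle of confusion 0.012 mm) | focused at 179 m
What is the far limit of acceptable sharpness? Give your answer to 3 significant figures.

226 m

Hyperfocal distance H = f²/(N·c) + f = 120²/(1.4 × 0.012) + 120 = 14400/0.0168 + 120 ≈ 857262.9 mm ≈ 857.3 m.
Far limit Df = s·(H − f)/(H − s) = 179000 × (857262.9 − 120) / (857262.9 − 179000) = 179000 × 857142.9 / 678262.9 ≈ 226208 mm ≈ 226 m.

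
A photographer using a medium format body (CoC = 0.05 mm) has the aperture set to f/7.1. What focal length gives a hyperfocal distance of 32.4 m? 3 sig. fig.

From H = f²/(N·c) + f, with f ≪ H: f ≈ √(H·N·c) = √(32400 × 7.1 × 0.05) = √11502 ≈ 107.2 mm.
The +f correction barely moves this — solving exactly, f² + N·c·f − N·c·H = 0 ⇒ f = (−N·c + √((N·c)² + 4·N·c·H))/2 = (−0.355 + √46008)/2 ≈ 107.07 mm, so f ≈ 107 mm.

107 mm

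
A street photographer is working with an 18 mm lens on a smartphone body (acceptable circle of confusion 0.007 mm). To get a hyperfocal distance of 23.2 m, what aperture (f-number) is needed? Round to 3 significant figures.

f/2.00

Rearrange H = f²/(N·c) + f for N: N = f² / ((H − f)·c).
N = 18² / ((23200 − 18) × 0.007) = 324 / 162.3 ≈ 2.00.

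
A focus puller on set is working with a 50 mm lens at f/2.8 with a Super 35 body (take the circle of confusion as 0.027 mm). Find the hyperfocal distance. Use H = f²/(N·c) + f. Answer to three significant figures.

33.1 m

Hyperfocal distance H = f²/(N·c) + f = 50²/(2.8 × 0.027) + 50 = 2500/0.0756 + 50 ≈ 33118.8 mm ≈ 33.1 m.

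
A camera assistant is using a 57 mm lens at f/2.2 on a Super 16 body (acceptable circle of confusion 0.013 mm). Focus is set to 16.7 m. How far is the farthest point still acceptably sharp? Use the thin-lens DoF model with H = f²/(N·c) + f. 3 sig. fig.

Hyperfocal distance H = f²/(N·c) + f = 57²/(2.2 × 0.013) + 57 = 3249/0.0286 + 57 ≈ 113658.4 mm ≈ 113.7 m.
Far limit Df = s·(H − f)/(H − s) = 16700 × (113658.4 − 57) / (113658.4 − 16700) = 16700 × 113601.4 / 96958.4 ≈ 19567 mm ≈ 19.6 m.

19.6 m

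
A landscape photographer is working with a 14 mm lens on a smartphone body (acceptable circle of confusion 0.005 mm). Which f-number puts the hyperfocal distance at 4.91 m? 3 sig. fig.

Rearrange H = f²/(N·c) + f for N: N = f² / ((H − f)·c).
N = 14² / ((4910 − 14) × 0.005) = 196 / 24.48 ≈ 8.01.

f/8.01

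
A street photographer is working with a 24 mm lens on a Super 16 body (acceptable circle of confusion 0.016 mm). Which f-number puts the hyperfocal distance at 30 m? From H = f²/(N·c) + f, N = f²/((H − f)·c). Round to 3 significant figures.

Rearrange H = f²/(N·c) + f for N: N = f² / ((H − f)·c).
N = 24² / ((30000 − 24) × 0.016) = 576 / 479.6 ≈ 1.20.

f/1.20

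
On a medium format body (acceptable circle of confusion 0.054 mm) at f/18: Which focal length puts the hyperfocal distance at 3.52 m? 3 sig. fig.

From H = f²/(N·c) + f, with f ≪ H: f ≈ √(H·N·c) = √(3520 × 18 × 0.054) = √3421.4 ≈ 58.49 mm.
Exact: f² + N·c·f − N·c·H = 0 ⇒ f = (−N·c + √((N·c)² + 4·N·c·H))/2 = (−0.972 + √13687)/2 ≈ 58.009 mm ≈ 58.0 mm.

58.0 mm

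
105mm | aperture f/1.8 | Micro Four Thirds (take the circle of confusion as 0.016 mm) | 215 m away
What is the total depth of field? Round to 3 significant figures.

352 m

Hyperfocal distance H = f²/(N·c) + f = 105²/(1.8 × 0.016) + 105 = 11025/0.0288 + 105 ≈ 382917.5 mm ≈ 382.9 m.
Near limit Dn = s·(H − f)/(H + s − 2f) = 215000 × (382917.5 − 105) / (382917.5 + 215000 − 2 × 105) = 215000 × 382812.5 / 597707.5 ≈ 137701 mm.
Far limit Df = s·(H − f)/(H − s) = 215000 × (382917.5 − 105) / (382917.5 − 215000) = 215000 × 382812.5 / 167917.5 ≈ 490150 mm.
Depth of field = Df − Dn = 490150 − 137701 ≈ 352449 mm ≈ 352 m.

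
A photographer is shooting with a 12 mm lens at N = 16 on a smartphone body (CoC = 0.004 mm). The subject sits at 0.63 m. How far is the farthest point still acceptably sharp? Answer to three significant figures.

0.869 m

Hyperfocal distance H = f²/(N·c) + f = 12²/(16 × 0.004) + 12 = 144/0.064 + 12 ≈ 2262.0 mm ≈ 2.262 m.
Far limit Df = s·(H − f)/(H − s) = 630 × (2262.0 − 12) / (2262.0 − 630) = 630 × 2250.0 / 1632.0 ≈ 868.57 mm ≈ 0.869 m.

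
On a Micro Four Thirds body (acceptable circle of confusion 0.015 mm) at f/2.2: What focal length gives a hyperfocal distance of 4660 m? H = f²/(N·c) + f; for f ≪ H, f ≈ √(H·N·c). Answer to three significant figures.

392 mm

From H = f²/(N·c) + f, with f ≪ H: f ≈ √(H·N·c) = √(4660000 × 2.2 × 0.015) = √153780 ≈ 392.1 mm.
The +f correction barely moves this — solving exactly, f² + N·c·f − N·c·H = 0 ⇒ f = (−N·c + √((N·c)² + 4·N·c·H))/2 = (−0.033 + √615120)/2 ≈ 392.13 mm, so f ≈ 392 mm.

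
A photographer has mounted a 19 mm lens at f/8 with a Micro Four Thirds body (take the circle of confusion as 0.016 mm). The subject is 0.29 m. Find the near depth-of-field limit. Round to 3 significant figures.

Hyperfocal distance H = f²/(N·c) + f = 19²/(8 × 0.016) + 19 = 361/0.128 + 19 ≈ 2839.3 mm ≈ 2.839 m.
Near limit Dn = s·(H − f)/(H + s − 2f) = 290 × (2839.3 − 19) / (2839.3 + 290 − 2 × 19) = 290 × 2820.3 / 3091.3 ≈ 264.58 mm.

265 mm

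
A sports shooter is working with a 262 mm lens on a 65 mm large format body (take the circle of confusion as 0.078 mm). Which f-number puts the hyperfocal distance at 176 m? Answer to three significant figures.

Rearrange H = f²/(N·c) + f for N: N = f² / ((H − f)·c).
N = 262² / ((176000 − 262) × 0.078) = 68644 / 13708 ≈ 5.01.

f/5.01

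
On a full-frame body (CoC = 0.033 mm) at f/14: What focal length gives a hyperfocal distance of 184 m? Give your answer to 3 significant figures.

From H = f²/(N·c) + f, with f ≪ H: f ≈ √(H·N·c) = √(184000 × 14 × 0.033) = √85008 ≈ 291.6 mm.
Exact: f² + N·c·f − N·c·H = 0 ⇒ f = (−N·c + √((N·c)² + 4·N·c·H))/2 = (−0.462 + √340032)/2 ≈ 291.33 mm ≈ 291 mm.

291 mm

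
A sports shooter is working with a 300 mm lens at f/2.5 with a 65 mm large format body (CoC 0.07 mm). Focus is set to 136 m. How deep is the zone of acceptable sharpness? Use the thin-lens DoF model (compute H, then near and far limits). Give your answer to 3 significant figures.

77.1 m

Hyperfocal distance H = f²/(N·c) + f = 300²/(2.5 × 0.07) + 300 = 90000/0.175 + 300 ≈ 514585.7 mm ≈ 514.6 m.
Near limit Dn = s·(H − f)/(H + s − 2f) = 136000 × (514585.7 − 300) / (514585.7 + 136000 − 2 × 300) = 136000 × 514285.7 / 649985.7 ≈ 107607 mm.
Far limit Df = s·(H − f)/(H − s) = 136000 × (514585.7 − 300) / (514585.7 − 136000) = 136000 × 514285.7 / 378585.7 ≈ 184748 mm.
Depth of field = Df − Dn = 184748 − 107607 ≈ 77141 mm ≈ 77.1 m.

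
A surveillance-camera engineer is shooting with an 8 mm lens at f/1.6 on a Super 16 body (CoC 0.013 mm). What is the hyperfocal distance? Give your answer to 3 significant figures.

3.08 m

Hyperfocal distance H = f²/(N·c) + f = 8²/(1.6 × 0.013) + 8 = 64/0.0208 + 8 ≈ 3084.9 mm ≈ 3.08 m.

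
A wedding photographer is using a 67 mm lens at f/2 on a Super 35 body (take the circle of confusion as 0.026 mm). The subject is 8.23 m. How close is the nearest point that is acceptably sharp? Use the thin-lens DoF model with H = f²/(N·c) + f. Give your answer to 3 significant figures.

7.52 m

Hyperfocal distance H = f²/(N·c) + f = 67²/(2 × 0.026) + 67 = 4489/0.052 + 67 ≈ 86393.9 mm ≈ 86.39 m.
Near limit Dn = s·(H − f)/(H + s − 2f) = 8230 × (86393.9 − 67) / (86393.9 + 8230 − 2 × 67) = 8230 × 86326.9 / 94489.9 ≈ 7519.0 mm ≈ 7.52 m.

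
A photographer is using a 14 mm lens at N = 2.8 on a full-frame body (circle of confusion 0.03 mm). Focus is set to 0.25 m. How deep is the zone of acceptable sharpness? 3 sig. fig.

51.1 mm

Hyperfocal distance H = f²/(N·c) + f = 14²/(2.8 × 0.03) + 14 = 196/0.084 + 14 ≈ 2347.3 mm ≈ 2.347 m.
Near limit Dn = s·(H − f)/(H + s − 2f) = 250 × (2347.3 − 14) / (2347.3 + 250 − 2 × 14) = 250 × 2333.3 / 2569.3 ≈ 227.037 mm.
Far limit Df = s·(H − f)/(H − s) = 250 × (2347.3 − 14) / (2347.3 − 250) = 250 × 2333.3 / 2097.3 ≈ 278.131 mm.
Depth of field = Df − Dn = 278.131 − 227.037 ≈ 51.094 mm.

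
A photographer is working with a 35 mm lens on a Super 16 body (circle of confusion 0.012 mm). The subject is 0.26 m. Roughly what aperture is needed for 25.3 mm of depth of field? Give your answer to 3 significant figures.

Write h = H − f = f²/(N·c). The thin-lens limits are Dn = s·h/(h + (s−f)) and Df = s·h/(h − (s−f)), so DoF = Df − Dn = 2·s·(s−f)·h / (h² − (s−f)²).
That is a quadratic in h: DoF·h² − 2·s·(s−f)·h − DoF·(s−f)² = 0 ⇒ h = (s−f)·(s + √(s² + DoF²)) / DoF = 225 × (260 + √(260² + 25.3²)) / 25.3 = 225 × (260 + 261.228) / 25.3 ≈ 4635.4 mm.
Then N = f²/(c·h) = 35² / (0.012 × 4635.4) = 1225 / 55.625 ≈ 22.

f/22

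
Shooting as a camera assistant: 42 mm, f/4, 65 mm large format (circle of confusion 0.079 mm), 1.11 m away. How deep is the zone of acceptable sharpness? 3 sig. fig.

441 mm

Hyperfocal distance H = f²/(N·c) + f = 42²/(4 × 0.079) + 42 = 1764/0.316 + 42 ≈ 5624.3 mm ≈ 5.624 m.
Near limit Dn = s·(H − f)/(H + s − 2f) = 1110 × (5624.3 − 42) / (5624.3 + 1110 − 2 × 42) = 1110 × 5582.3 / 6650.3 ≈ 931.74 mm.
Far limit Df = s·(H − f)/(H − s) = 1110 × (5624.3 − 42) / (5624.3 − 1110) = 1110 × 5582.3 / 4514.3 ≈ 1372.61 mm.
Depth of field = Df − Dn = 1372.61 − 931.74 ≈ 440.87 mm.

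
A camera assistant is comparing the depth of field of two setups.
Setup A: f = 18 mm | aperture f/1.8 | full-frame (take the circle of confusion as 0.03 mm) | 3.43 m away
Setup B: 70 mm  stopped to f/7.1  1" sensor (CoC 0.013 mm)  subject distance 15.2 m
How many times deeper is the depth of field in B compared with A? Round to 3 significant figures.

1.64

Setup A: H = 18²/(1.8×0.03) + 18 ≈ 6018.0 mm; DoF = Df − Dn = 7952.1 − 2186.6 ≈ 5765.5 mm.
Setup B: H = 70²/(7.1×0.013) + 70 ≈ 53157.8 mm; DoF = Df − Dn = 21258.7 − 11828.8 ≈ 9429.9 mm.
Ratio = 9429.9 / 5765.5 ≈ 1.64.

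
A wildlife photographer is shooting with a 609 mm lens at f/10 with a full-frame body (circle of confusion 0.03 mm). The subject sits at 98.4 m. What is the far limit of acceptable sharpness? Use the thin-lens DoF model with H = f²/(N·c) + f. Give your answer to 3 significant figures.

107 m

Hyperfocal distance H = f²/(N·c) + f = 609²/(10 × 0.03) + 609 = 370881/0.3 + 609 ≈ 1236879.0 mm ≈ 1237 m.
Far limit Df = s·(H − f)/(H − s) = 98400 × (1236879.0 − 609) / (1236879.0 − 98400) = 98400 × 1236270.0 / 1138479.0 ≈ 106852 mm ≈ 107 m.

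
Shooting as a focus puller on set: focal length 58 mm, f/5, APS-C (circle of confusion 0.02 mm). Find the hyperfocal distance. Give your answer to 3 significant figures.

33.7 m

Hyperfocal distance H = f²/(N·c) + f = 58²/(5 × 0.02) + 58 = 3364/0.1 + 58 ≈ 33698.0 mm ≈ 33.7 m.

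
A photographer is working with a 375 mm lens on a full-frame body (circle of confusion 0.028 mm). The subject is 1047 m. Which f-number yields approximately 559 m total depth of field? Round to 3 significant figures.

Write h = H − f = f²/(N·c). The thin-lens limits are Dn = s·h/(h + (s−f)) and Df = s·h/(h − (s−f)), so DoF = Df − Dn = 2·s·(s−f)·h / (h² − (s−f)²).
That is a quadratic in h: DoF·h² − 2·s·(s−f)·h − DoF·(s−f)² = 0 ⇒ h = (s−f)·(s + √(s² + DoF²)) / DoF = 1046625 × (1047000 + √(1047000² + 559000²)) / 559000 = 1046625 × (1047000 + 1186882) / 559000 ≈ 4182535 mm.
Then N = f²/(c·h) = 375² / (0.028 × 4182535) = 140625 / 117111 ≈ 1.20.

f/1.20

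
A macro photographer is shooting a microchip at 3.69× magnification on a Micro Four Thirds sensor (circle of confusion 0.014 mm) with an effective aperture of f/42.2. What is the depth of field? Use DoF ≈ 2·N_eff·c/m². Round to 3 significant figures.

0.0868 mm

At magnification m, DoF ≈ 2·N_eff·c/m² = 2 × 42.2 × 0.014 / 3.69² = 1.182 / 13.62 ≈ 0.0868 mm.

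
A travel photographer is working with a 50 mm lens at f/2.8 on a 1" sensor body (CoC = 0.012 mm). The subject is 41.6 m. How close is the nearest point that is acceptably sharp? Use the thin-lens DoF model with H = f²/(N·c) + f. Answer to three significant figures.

26.7 m

Hyperfocal distance H = f²/(N·c) + f = 50²/(2.8 × 0.012) + 50 = 2500/0.0336 + 50 ≈ 74454.8 mm ≈ 74.45 m.
Near limit Dn = s·(H − f)/(H + s − 2f) = 41600 × (74454.8 − 50) / (74454.8 + 41600 − 2 × 50) = 41600 × 74404.8 / 115954.8 ≈ 26693 mm ≈ 26.7 m.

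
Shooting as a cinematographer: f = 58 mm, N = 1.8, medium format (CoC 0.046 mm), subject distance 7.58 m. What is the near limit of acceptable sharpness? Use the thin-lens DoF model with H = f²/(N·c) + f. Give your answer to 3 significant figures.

Hyperfocal distance H = f²/(N·c) + f = 58²/(1.8 × 0.046) + 58 = 3364/0.0828 + 58 ≈ 40686.0 mm ≈ 40.69 m.
Near limit Dn = s·(H − f)/(H + s − 2f) = 7580 × (40686.0 − 58) / (40686.0 + 7580 − 2 × 58) = 7580 × 40628.0 / 48150.0 ≈ 6395.9 mm ≈ 6.40 m.

6.40 m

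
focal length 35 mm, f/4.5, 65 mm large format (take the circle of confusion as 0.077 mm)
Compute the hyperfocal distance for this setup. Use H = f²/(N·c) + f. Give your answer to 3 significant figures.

3.57 m

Hyperfocal distance H = f²/(N·c) + f = 35²/(4.5 × 0.077) + 35 = 1225/0.3465 + 35 ≈ 3570.4 mm ≈ 3.57 m.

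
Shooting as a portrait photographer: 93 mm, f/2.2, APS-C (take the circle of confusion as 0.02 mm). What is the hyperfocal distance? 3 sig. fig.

Hyperfocal distance H = f²/(N·c) + f = 93²/(2.2 × 0.02) + 93 = 8649/0.044 + 93 ≈ 196661.2 mm ≈ 197 m.

197 m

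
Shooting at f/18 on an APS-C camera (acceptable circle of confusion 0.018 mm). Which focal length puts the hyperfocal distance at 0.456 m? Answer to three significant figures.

12.0 mm

From H = f²/(N·c) + f, with f ≪ H: f ≈ √(H·N·c) = √(456 × 18 × 0.018) = √147.74 ≈ 12.15 mm.
Exact: f² + N·c·f − N·c·H = 0 ⇒ f = (−N·c + √((N·c)² + 4·N·c·H))/2 = (−0.324 + √591.08)/2 ≈ 11.994 mm ≈ 12.0 mm.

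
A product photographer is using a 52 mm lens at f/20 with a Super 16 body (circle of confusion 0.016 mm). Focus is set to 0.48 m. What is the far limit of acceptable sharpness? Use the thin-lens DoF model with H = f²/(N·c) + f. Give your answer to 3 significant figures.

Hyperfocal distance H = f²/(N·c) + f = 52²/(20 × 0.016) + 52 = 2704/0.32 + 52 ≈ 8502.0 mm ≈ 8.502 m.
Far limit Df = s·(H − f)/(H − s) = 480 × (8502.0 − 52) / (8502.0 − 480) = 480 × 8450.0 / 8022.0 ≈ 505.61 mm ≈ 0.506 m.

0.506 m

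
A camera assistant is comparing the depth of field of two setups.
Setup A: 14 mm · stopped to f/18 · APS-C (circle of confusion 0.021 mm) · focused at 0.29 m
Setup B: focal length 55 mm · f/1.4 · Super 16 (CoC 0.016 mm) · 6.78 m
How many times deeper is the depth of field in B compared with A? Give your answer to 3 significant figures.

1.57

Setup A: H = 14²/(18×0.021) + 14 ≈ 532.5 mm; DoF = Df − Dn = 620.04 − 189.26 ≈ 430.78 mm.
Setup B: H = 55²/(1.4×0.016) + 55 ≈ 135099.6 mm; DoF = Df − Dn = 7135.33 − 6458.38 ≈ 676.95 mm.
Ratio = 676.95 / 430.78 ≈ 1.57.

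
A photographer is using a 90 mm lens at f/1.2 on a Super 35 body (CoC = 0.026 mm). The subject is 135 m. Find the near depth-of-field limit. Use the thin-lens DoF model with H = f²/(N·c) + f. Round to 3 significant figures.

88.8 m

Hyperfocal distance H = f²/(N·c) + f = 90²/(1.2 × 0.026) + 90 = 8100/0.0312 + 90 ≈ 259705.4 mm ≈ 259.7 m.
Near limit Dn = s·(H − f)/(H + s − 2f) = 135000 × (259705.4 − 90) / (259705.4 + 135000 − 2 × 90) = 135000 × 259615.4 / 394525.4 ≈ 88836 mm ≈ 88.8 m.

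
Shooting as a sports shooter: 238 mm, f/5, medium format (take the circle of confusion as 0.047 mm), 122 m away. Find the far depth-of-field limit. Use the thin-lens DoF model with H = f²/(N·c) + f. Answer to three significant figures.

247 m

Hyperfocal distance H = f²/(N·c) + f = 238²/(5 × 0.047) + 238 = 56644/0.235 + 238 ≈ 241276.3 mm ≈ 241.3 m.
Far limit Df = s·(H − f)/(H − s) = 122000 × (241276.3 − 238) / (241276.3 − 122000) = 122000 × 241038.3 / 119276.3 ≈ 246542 mm ≈ 247 m.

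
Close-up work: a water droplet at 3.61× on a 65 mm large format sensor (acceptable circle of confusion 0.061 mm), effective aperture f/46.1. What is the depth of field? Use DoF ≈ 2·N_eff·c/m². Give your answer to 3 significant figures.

At magnification m, DoF ≈ 2·N_eff·c/m² = 2 × 46.1 × 0.061 / 3.61² = 5.624 / 13.03 ≈ 0.432 mm.

0.432 mm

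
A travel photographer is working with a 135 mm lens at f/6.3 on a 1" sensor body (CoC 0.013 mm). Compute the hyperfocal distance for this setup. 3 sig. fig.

Hyperfocal distance H = f²/(N·c) + f = 135²/(6.3 × 0.013) + 135 = 18225/0.0819 + 135 ≈ 222662.5 mm ≈ 223 m.

223 m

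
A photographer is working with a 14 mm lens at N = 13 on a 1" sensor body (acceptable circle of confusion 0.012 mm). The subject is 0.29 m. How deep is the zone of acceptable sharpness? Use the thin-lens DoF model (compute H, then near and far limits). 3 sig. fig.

Hyperfocal distance H = f²/(N·c) + f = 14²/(13 × 0.012) + 14 = 196/0.156 + 14 ≈ 1270.4 mm ≈ 1.270 m.
Near limit Dn = s·(H − f)/(H + s − 2f) = 290 × (1270.4 − 14) / (1270.4 + 290 − 2 × 14) = 290 × 1256.4 / 1532.4 ≈ 237.77 mm.
Far limit Df = s·(H − f)/(H − s) = 290 × (1270.4 − 14) / (1270.4 − 290) = 290 × 1256.4 / 980.4 ≈ 371.64 mm.
Depth of field = Df − Dn = 371.64 − 237.77 ≈ 133.87 mm.

134 mm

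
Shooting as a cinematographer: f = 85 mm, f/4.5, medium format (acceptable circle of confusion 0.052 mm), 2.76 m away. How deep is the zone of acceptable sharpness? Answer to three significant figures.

Hyperfocal distance H = f²/(N·c) + f = 85²/(4.5 × 0.052) + 85 = 7225/0.234 + 85 ≈ 30961.1 mm ≈ 30.96 m.
Near limit Dn = s·(H − f)/(H + s − 2f) = 2760 × (30961.1 − 85) / (30961.1 + 2760 − 2 × 85) = 2760 × 30876.1 / 33551.1 ≈ 2539.95 mm.
Far limit Df = s·(H − f)/(H − s) = 2760 × (30961.1 − 85) / (30961.1 − 2760) = 2760 × 30876.1 / 28201.1 ≈ 3021.80 mm.
Depth of field = Df − Dn = 3021.80 − 2539.95 ≈ 481.85 mm.

482 mm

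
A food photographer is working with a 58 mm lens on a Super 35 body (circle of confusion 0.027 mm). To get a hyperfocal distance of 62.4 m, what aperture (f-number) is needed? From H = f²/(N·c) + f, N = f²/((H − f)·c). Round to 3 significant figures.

Rearrange H = f²/(N·c) + f for N: N = f² / ((H − f)·c).
N = 58² / ((62400 − 58) × 0.027) = 3364 / 1683 ≈ 2.00.

f/2.00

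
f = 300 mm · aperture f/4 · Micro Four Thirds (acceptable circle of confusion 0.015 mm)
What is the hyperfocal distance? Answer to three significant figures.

1500 m

Hyperfocal distance H = f²/(N·c) + f = 300²/(4 × 0.015) + 300 = 90000/0.06 + 300 ≈ 1500300.0 mm ≈ 1500 m.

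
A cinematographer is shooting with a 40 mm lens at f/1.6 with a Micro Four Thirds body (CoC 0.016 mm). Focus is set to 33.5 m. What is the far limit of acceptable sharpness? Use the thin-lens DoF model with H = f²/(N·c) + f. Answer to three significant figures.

Hyperfocal distance H = f²/(N·c) + f = 40²/(1.6 × 0.016) + 40 = 1600/0.0256 + 40 ≈ 62540.0 mm ≈ 62.54 m.
Far limit Df = s·(H − f)/(H − s) = 33500 × (62540.0 − 40) / (62540.0 − 33500) = 33500 × 62500.0 / 29040.0 ≈ 72099 mm ≈ 72.1 m.

72.1 m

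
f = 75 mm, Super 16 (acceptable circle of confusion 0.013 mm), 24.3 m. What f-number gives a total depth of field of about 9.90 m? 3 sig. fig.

Write h = H − f = f²/(N·c). The thin-lens limits are Dn = s·h/(h + (s−f)) and Df = s·h/(h − (s−f)), so DoF = Df − Dn = 2·s·(s−f)·h / (h² − (s−f)²).
That is a quadratic in h: DoF·h² − 2·s·(s−f)·h − DoF·(s−f)² = 0 ⇒ h = (s−f)·(s + √(s² + DoF²)) / DoF = 24225 × (24300 + √(24300² + 9900²)) / 9900 = 24225 × (24300 + 26239.3) / 9900 ≈ 123668 mm.
Then N = f²/(c·h) = 75² / (0.013 × 123668) = 5625 / 1607.7 ≈ 3.50.

f/3.50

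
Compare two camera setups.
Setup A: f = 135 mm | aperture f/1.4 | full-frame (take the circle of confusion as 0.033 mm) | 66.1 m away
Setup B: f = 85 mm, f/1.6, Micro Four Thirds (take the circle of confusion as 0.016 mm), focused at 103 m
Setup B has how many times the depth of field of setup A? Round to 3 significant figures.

Setup A: H = 135²/(1.4×0.033) + 135 ≈ 394615.5 mm; DoF = Df − Dn = 79373 − 56630 ≈ 22743 mm.
Setup B: H = 85²/(1.6×0.016) + 85 ≈ 282311.6 mm; DoF = Df − Dn = 162116 − 75477 ≈ 86639 mm.
Ratio = 86639 / 22743 ≈ 3.81.

3.81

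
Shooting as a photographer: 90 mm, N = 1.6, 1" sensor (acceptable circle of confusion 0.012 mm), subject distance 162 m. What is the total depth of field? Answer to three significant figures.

Hyperfocal distance H = f²/(N·c) + f = 90²/(1.6 × 0.012) + 90 = 8100/0.0192 + 90 ≈ 421965.0 mm ≈ 422.0 m.
Near limit Dn = s·(H − f)/(H + s − 2f) = 162000 × (421965.0 − 90) / (421965.0 + 162000 − 2 × 90) = 162000 × 421875.0 / 583785.0 ≈ 117070 mm.
Far limit Df = s·(H − f)/(H − s) = 162000 × (421965.0 − 90) / (421965.0 − 162000) = 162000 × 421875.0 / 259965.0 ≈ 262896 mm.
Depth of field = Df − Dn = 262896 − 117070 ≈ 145826 mm ≈ 146 m.

146 m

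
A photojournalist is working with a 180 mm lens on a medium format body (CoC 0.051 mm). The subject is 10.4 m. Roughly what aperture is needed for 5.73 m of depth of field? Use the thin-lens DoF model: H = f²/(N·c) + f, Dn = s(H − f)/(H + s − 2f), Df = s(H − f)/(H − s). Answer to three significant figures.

Write h = H − f = f²/(N·c). The thin-lens limits are Dn = s·h/(h + (s−f)) and Df = s·h/(h − (s−f)), so DoF = Df − Dn = 2·s·(s−f)·h / (h² − (s−f)²).
That is a quadratic in h: DoF·h² − 2·s·(s−f)·h − DoF·(s−f)² = 0 ⇒ h = (s−f)·(s + √(s² + DoF²)) / DoF = 10220 × (10400 + √(10400² + 5730²)) / 5730 = 10220 × (10400 + 11874.0) / 5730 ≈ 39728 mm.
Then N = f²/(c·h) = 180² / (0.051 × 39728) = 32400 / 2026.1 ≈ 16.

f/16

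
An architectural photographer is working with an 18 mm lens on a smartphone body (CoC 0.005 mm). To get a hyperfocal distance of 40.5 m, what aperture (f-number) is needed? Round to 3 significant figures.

f/1.60

Rearrange H = f²/(N·c) + f for N: N = f² / ((H − f)·c).
N = 18² / ((40500 − 18) × 0.005) = 324 / 202.4 ≈ 1.60.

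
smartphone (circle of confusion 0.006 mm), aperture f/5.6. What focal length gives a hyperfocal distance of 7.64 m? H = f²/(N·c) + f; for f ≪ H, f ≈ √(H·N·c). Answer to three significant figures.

16.0 mm

From H = f²/(N·c) + f, with f ≪ H: f ≈ √(H·N·c) = √(7640 × 5.6 × 0.006) = √256.70 ≈ 16.02 mm.
The +f correction barely moves this — solving exactly, f² + N·c·f − N·c·H = 0 ⇒ f = (−N·c + √((N·c)² + 4·N·c·H))/2 = (−0.0336 + √1026.8)/2 ≈ 16.005 mm, so f ≈ 16.0 mm.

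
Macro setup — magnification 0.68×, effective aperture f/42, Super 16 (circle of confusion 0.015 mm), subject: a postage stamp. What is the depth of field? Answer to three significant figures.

At magnification m, DoF ≈ 2·N_eff·c/m² = 2 × 42 × 0.015 / 0.68² = 1.26 / 0.4624 ≈ 2.72 mm.

2.72 mm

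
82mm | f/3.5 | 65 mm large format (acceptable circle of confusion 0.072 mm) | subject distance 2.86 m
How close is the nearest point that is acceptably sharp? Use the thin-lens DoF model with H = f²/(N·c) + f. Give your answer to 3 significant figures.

Hyperfocal distance H = f²/(N·c) + f = 82²/(3.5 × 0.072) + 82 = 6724/0.252 + 82 ≈ 26764.5 mm ≈ 26.76 m.
Near limit Dn = s·(H − f)/(H + s − 2f) = 2860 × (26764.5 − 82) / (26764.5 + 2860 − 2 × 82) = 2860 × 26682.5 / 29460.5 ≈ 2590.3 mm ≈ 2.59 m.

2.59 m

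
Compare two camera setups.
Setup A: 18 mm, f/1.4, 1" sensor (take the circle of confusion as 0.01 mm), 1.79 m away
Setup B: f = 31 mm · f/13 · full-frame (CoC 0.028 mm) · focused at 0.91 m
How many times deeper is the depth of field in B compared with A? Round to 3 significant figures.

2.47

Setup A: H = 18²/(1.4×0.01) + 18 ≈ 23160.9 mm; DoF = Df − Dn = 1938.42 − 1662.69 ≈ 275.73 mm.
Setup B: H = 31²/(13×0.028) + 31 ≈ 2671.1 mm; DoF = Df − Dn = 1364.20 − 682.70 ≈ 681.50 mm.
Ratio = 681.50 / 275.73 ≈ 2.47.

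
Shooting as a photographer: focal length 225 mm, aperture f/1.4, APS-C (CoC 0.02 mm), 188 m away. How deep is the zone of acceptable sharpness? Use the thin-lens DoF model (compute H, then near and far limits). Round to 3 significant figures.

39.5 m

Hyperfocal distance H = f²/(N·c) + f = 225²/(1.4 × 0.02) + 225 = 50625/0.028 + 225 ≈ 1808260.7 mm ≈ 1808 m.
Near limit Dn = s·(H − f)/(H + s − 2f) = 188000 × (1808260.7 − 225) / (1808260.7 + 188000 − 2 × 225) = 188000 × 1808035.7 / 1995810.7 ≈ 170312 mm.
Far limit Df = s·(H − f)/(H − s) = 188000 × (1808260.7 − 225) / (1808260.7 − 188000) = 188000 × 1808035.7 / 1620260.7 ≈ 209788 mm.
Depth of field = Df − Dn = 209788 − 170312 ≈ 39476 mm ≈ 39.5 m.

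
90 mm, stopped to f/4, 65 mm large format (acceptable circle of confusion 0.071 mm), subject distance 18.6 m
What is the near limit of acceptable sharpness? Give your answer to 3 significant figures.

Hyperfocal distance H = f²/(N·c) + f = 90²/(4 × 0.071) + 90 = 8100/0.284 + 90 ≈ 28611.1 mm ≈ 28.61 m.
Near limit Dn = s·(H − f)/(H + s − 2f) = 18600 × (28611.1 − 90) / (28611.1 + 18600 − 2 × 90) = 18600 × 28521.1 / 47031.1 ≈ 11280 mm ≈ 11.3 m.

11.3 m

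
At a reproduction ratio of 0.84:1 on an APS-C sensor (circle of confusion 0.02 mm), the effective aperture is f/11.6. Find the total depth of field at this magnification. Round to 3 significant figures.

At magnification m, DoF ≈ 2·N_eff·c/m² = 2 × 11.6 × 0.02 / 0.84² = 0.464 / 0.7056 ≈ 0.658 mm.

0.658 mm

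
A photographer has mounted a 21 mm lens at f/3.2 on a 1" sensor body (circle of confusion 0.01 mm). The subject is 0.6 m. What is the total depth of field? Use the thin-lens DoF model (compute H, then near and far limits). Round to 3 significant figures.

50.5 mm

Hyperfocal distance H = f²/(N·c) + f = 21²/(3.2 × 0.01) + 21 = 441/0.032 + 21 ≈ 13802.2 mm ≈ 13.80 m.
Near limit Dn = s·(H − f)/(H + s − 2f) = 600 × (13802.2 − 21) / (13802.2 + 600 − 2 × 21) = 600 × 13781.2 / 14360.2 ≈ 575.808 mm.
Far limit Df = s·(H − f)/(H − s) = 600 × (13802.2 − 21) / (13802.2 − 600) = 600 × 13781.2 / 13202.2 ≈ 626.314 mm.
Depth of field = Df − Dn = 626.314 − 575.808 ≈ 50.506 mm.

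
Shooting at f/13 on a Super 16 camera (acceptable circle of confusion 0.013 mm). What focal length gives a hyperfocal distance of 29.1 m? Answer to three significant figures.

From H = f²/(N·c) + f, with f ≪ H: f ≈ √(H·N·c) = √(29100 × 13 × 0.013) = √4917.9 ≈ 70.13 mm.
Exact: f² + N·c·f − N·c·H = 0 ⇒ f = (−N·c + √((N·c)² + 4·N·c·H))/2 = (−0.169 + √19672)/2 ≈ 70.043 mm ≈ 70.0 mm.

70.0 mm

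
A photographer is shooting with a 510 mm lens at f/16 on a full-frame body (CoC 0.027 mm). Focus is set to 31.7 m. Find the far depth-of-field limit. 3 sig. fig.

33.4 m

Hyperfocal distance H = f²/(N·c) + f = 510²/(16 × 0.027) + 510 = 260100/0.432 + 510 ≈ 602593.3 mm ≈ 602.6 m.
Far limit Df = s·(H − f)/(H − s) = 31700 × (602593.3 − 510) / (602593.3 − 31700) = 31700 × 602083.3 / 570893.3 ≈ 33432 mm ≈ 33.4 m.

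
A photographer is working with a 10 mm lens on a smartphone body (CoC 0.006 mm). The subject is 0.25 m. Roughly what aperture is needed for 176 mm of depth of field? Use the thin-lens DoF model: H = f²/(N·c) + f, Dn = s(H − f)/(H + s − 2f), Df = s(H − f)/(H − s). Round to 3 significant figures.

Write h = H − f = f²/(N·c). The thin-lens limits are Dn = s·h/(h + (s−f)) and Df = s·h/(h − (s−f)), so DoF = Df − Dn = 2·s·(s−f)·h / (h² − (s−f)²).
That is a quadratic in h: DoF·h² − 2·s·(s−f)·h − DoF·(s−f)² = 0 ⇒ h = (s−f)·(s + √(s² + DoF²)) / DoF = 240 × (250 + √(250² + 176²)) / 176 = 240 × (250 + 305.738) / 176 ≈ 757.83 mm.
Then N = f²/(c·h) = 10² / (0.006 × 757.83) = 100 / 4.5470 ≈ 22.

f/22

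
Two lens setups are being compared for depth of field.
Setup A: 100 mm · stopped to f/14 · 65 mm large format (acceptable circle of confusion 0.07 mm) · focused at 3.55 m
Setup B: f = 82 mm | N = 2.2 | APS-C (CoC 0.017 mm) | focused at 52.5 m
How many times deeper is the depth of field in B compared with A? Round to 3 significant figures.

Setup A: H = 100²/(14×0.07) + 100 ≈ 10304.1 mm; DoF = Df − Dn = 5363.3 − 2653.0 ≈ 2710.3 mm.
Setup B: H = 82²/(2.2×0.017) + 82 ≈ 179868.1 mm; DoF = Df − Dn = 74106 − 40649 ≈ 33457 mm.
Ratio = 33457 / 2710.3 ≈ 12.3.

12.3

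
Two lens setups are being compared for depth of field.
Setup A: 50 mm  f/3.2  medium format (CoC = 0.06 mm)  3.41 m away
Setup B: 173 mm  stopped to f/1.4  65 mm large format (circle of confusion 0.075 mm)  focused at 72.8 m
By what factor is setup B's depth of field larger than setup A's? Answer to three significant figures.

Setup A: H = 50²/(3.2×0.06) + 50 ≈ 13070.8 mm; DoF = Df − Dn = 4596.0 − 2710.5 ≈ 1885.5 mm.
Setup B: H = 173²/(1.4×0.075) + 173 ≈ 285211.1 mm; DoF = Df − Dn = 97692 − 58017 ≈ 39675 mm.
Ratio = 39675 / 1885.5 ≈ 21.0.

21.0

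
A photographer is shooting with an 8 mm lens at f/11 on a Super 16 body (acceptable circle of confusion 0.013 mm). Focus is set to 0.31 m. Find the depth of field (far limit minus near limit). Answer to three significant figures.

Hyperfocal distance H = f²/(N·c) + f = 8²/(11 × 0.013) + 8 = 64/0.143 + 8 ≈ 455.6 mm ≈ 0.456 m.
Near limit Dn = s·(H − f)/(H + s − 2f) = 310 × (455.6 − 8) / (455.6 + 310 − 2 × 8) = 310 × 447.6 / 749.6 ≈ 185.10 mm.
Far limit Df = s·(H − f)/(H − s) = 310 × (455.6 − 8) / (455.6 − 310) = 310 × 447.6 / 145.6 ≈ 953.20 mm.
Depth of field = Df − Dn = 953.20 − 185.10 ≈ 768.10 mm ≈ 0.768 m.

0.768 m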